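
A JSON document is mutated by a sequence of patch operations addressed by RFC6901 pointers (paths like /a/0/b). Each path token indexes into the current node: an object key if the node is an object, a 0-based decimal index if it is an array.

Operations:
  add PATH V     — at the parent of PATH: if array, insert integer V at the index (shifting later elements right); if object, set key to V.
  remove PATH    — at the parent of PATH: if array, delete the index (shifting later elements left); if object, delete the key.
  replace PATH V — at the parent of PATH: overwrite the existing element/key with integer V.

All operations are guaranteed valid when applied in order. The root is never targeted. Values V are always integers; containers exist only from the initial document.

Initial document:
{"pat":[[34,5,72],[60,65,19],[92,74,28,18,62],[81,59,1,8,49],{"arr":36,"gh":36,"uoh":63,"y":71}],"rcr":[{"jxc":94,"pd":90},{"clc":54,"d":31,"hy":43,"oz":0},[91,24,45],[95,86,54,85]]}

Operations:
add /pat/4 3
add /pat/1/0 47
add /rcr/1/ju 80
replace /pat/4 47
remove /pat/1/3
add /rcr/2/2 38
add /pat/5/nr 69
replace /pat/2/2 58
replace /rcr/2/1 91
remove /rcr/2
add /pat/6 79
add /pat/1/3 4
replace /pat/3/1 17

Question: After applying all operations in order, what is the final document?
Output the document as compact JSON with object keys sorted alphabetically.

After op 1 (add /pat/4 3): {"pat":[[34,5,72],[60,65,19],[92,74,28,18,62],[81,59,1,8,49],3,{"arr":36,"gh":36,"uoh":63,"y":71}],"rcr":[{"jxc":94,"pd":90},{"clc":54,"d":31,"hy":43,"oz":0},[91,24,45],[95,86,54,85]]}
After op 2 (add /pat/1/0 47): {"pat":[[34,5,72],[47,60,65,19],[92,74,28,18,62],[81,59,1,8,49],3,{"arr":36,"gh":36,"uoh":63,"y":71}],"rcr":[{"jxc":94,"pd":90},{"clc":54,"d":31,"hy":43,"oz":0},[91,24,45],[95,86,54,85]]}
After op 3 (add /rcr/1/ju 80): {"pat":[[34,5,72],[47,60,65,19],[92,74,28,18,62],[81,59,1,8,49],3,{"arr":36,"gh":36,"uoh":63,"y":71}],"rcr":[{"jxc":94,"pd":90},{"clc":54,"d":31,"hy":43,"ju":80,"oz":0},[91,24,45],[95,86,54,85]]}
After op 4 (replace /pat/4 47): {"pat":[[34,5,72],[47,60,65,19],[92,74,28,18,62],[81,59,1,8,49],47,{"arr":36,"gh":36,"uoh":63,"y":71}],"rcr":[{"jxc":94,"pd":90},{"clc":54,"d":31,"hy":43,"ju":80,"oz":0},[91,24,45],[95,86,54,85]]}
After op 5 (remove /pat/1/3): {"pat":[[34,5,72],[47,60,65],[92,74,28,18,62],[81,59,1,8,49],47,{"arr":36,"gh":36,"uoh":63,"y":71}],"rcr":[{"jxc":94,"pd":90},{"clc":54,"d":31,"hy":43,"ju":80,"oz":0},[91,24,45],[95,86,54,85]]}
After op 6 (add /rcr/2/2 38): {"pat":[[34,5,72],[47,60,65],[92,74,28,18,62],[81,59,1,8,49],47,{"arr":36,"gh":36,"uoh":63,"y":71}],"rcr":[{"jxc":94,"pd":90},{"clc":54,"d":31,"hy":43,"ju":80,"oz":0},[91,24,38,45],[95,86,54,85]]}
After op 7 (add /pat/5/nr 69): {"pat":[[34,5,72],[47,60,65],[92,74,28,18,62],[81,59,1,8,49],47,{"arr":36,"gh":36,"nr":69,"uoh":63,"y":71}],"rcr":[{"jxc":94,"pd":90},{"clc":54,"d":31,"hy":43,"ju":80,"oz":0},[91,24,38,45],[95,86,54,85]]}
After op 8 (replace /pat/2/2 58): {"pat":[[34,5,72],[47,60,65],[92,74,58,18,62],[81,59,1,8,49],47,{"arr":36,"gh":36,"nr":69,"uoh":63,"y":71}],"rcr":[{"jxc":94,"pd":90},{"clc":54,"d":31,"hy":43,"ju":80,"oz":0},[91,24,38,45],[95,86,54,85]]}
After op 9 (replace /rcr/2/1 91): {"pat":[[34,5,72],[47,60,65],[92,74,58,18,62],[81,59,1,8,49],47,{"arr":36,"gh":36,"nr":69,"uoh":63,"y":71}],"rcr":[{"jxc":94,"pd":90},{"clc":54,"d":31,"hy":43,"ju":80,"oz":0},[91,91,38,45],[95,86,54,85]]}
After op 10 (remove /rcr/2): {"pat":[[34,5,72],[47,60,65],[92,74,58,18,62],[81,59,1,8,49],47,{"arr":36,"gh":36,"nr":69,"uoh":63,"y":71}],"rcr":[{"jxc":94,"pd":90},{"clc":54,"d":31,"hy":43,"ju":80,"oz":0},[95,86,54,85]]}
After op 11 (add /pat/6 79): {"pat":[[34,5,72],[47,60,65],[92,74,58,18,62],[81,59,1,8,49],47,{"arr":36,"gh":36,"nr":69,"uoh":63,"y":71},79],"rcr":[{"jxc":94,"pd":90},{"clc":54,"d":31,"hy":43,"ju":80,"oz":0},[95,86,54,85]]}
After op 12 (add /pat/1/3 4): {"pat":[[34,5,72],[47,60,65,4],[92,74,58,18,62],[81,59,1,8,49],47,{"arr":36,"gh":36,"nr":69,"uoh":63,"y":71},79],"rcr":[{"jxc":94,"pd":90},{"clc":54,"d":31,"hy":43,"ju":80,"oz":0},[95,86,54,85]]}
After op 13 (replace /pat/3/1 17): {"pat":[[34,5,72],[47,60,65,4],[92,74,58,18,62],[81,17,1,8,49],47,{"arr":36,"gh":36,"nr":69,"uoh":63,"y":71},79],"rcr":[{"jxc":94,"pd":90},{"clc":54,"d":31,"hy":43,"ju":80,"oz":0},[95,86,54,85]]}

Answer: {"pat":[[34,5,72],[47,60,65,4],[92,74,58,18,62],[81,17,1,8,49],47,{"arr":36,"gh":36,"nr":69,"uoh":63,"y":71},79],"rcr":[{"jxc":94,"pd":90},{"clc":54,"d":31,"hy":43,"ju":80,"oz":0},[95,86,54,85]]}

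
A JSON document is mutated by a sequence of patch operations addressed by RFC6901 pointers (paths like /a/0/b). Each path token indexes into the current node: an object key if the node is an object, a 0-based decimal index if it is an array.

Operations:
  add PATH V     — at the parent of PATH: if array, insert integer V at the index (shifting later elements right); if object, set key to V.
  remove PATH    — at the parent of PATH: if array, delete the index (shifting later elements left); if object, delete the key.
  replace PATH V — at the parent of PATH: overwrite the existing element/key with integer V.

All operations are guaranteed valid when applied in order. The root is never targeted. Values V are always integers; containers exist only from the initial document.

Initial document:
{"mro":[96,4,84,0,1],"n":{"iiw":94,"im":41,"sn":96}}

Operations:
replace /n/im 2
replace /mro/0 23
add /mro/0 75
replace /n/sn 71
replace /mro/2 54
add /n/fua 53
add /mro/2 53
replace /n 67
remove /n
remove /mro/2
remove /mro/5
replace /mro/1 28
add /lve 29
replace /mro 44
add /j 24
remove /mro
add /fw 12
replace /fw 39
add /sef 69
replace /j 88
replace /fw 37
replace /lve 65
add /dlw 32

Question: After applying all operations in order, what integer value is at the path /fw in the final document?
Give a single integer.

After op 1 (replace /n/im 2): {"mro":[96,4,84,0,1],"n":{"iiw":94,"im":2,"sn":96}}
After op 2 (replace /mro/0 23): {"mro":[23,4,84,0,1],"n":{"iiw":94,"im":2,"sn":96}}
After op 3 (add /mro/0 75): {"mro":[75,23,4,84,0,1],"n":{"iiw":94,"im":2,"sn":96}}
After op 4 (replace /n/sn 71): {"mro":[75,23,4,84,0,1],"n":{"iiw":94,"im":2,"sn":71}}
After op 5 (replace /mro/2 54): {"mro":[75,23,54,84,0,1],"n":{"iiw":94,"im":2,"sn":71}}
After op 6 (add /n/fua 53): {"mro":[75,23,54,84,0,1],"n":{"fua":53,"iiw":94,"im":2,"sn":71}}
After op 7 (add /mro/2 53): {"mro":[75,23,53,54,84,0,1],"n":{"fua":53,"iiw":94,"im":2,"sn":71}}
After op 8 (replace /n 67): {"mro":[75,23,53,54,84,0,1],"n":67}
After op 9 (remove /n): {"mro":[75,23,53,54,84,0,1]}
After op 10 (remove /mro/2): {"mro":[75,23,54,84,0,1]}
After op 11 (remove /mro/5): {"mro":[75,23,54,84,0]}
After op 12 (replace /mro/1 28): {"mro":[75,28,54,84,0]}
After op 13 (add /lve 29): {"lve":29,"mro":[75,28,54,84,0]}
After op 14 (replace /mro 44): {"lve":29,"mro":44}
After op 15 (add /j 24): {"j":24,"lve":29,"mro":44}
After op 16 (remove /mro): {"j":24,"lve":29}
After op 17 (add /fw 12): {"fw":12,"j":24,"lve":29}
After op 18 (replace /fw 39): {"fw":39,"j":24,"lve":29}
After op 19 (add /sef 69): {"fw":39,"j":24,"lve":29,"sef":69}
After op 20 (replace /j 88): {"fw":39,"j":88,"lve":29,"sef":69}
After op 21 (replace /fw 37): {"fw":37,"j":88,"lve":29,"sef":69}
After op 22 (replace /lve 65): {"fw":37,"j":88,"lve":65,"sef":69}
After op 23 (add /dlw 32): {"dlw":32,"fw":37,"j":88,"lve":65,"sef":69}
Value at /fw: 37

Answer: 37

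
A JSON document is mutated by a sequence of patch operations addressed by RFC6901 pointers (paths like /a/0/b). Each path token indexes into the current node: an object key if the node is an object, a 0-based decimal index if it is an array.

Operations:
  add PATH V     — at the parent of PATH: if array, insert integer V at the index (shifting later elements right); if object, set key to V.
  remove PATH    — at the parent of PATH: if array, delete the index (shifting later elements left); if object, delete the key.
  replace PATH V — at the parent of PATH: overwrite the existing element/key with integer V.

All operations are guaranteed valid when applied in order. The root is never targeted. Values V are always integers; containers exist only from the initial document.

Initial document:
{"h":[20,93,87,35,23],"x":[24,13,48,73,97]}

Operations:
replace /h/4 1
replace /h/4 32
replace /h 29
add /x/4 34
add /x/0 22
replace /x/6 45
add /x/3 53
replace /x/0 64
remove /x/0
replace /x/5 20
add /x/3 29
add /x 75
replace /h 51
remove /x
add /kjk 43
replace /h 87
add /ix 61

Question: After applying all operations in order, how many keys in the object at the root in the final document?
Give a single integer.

After op 1 (replace /h/4 1): {"h":[20,93,87,35,1],"x":[24,13,48,73,97]}
After op 2 (replace /h/4 32): {"h":[20,93,87,35,32],"x":[24,13,48,73,97]}
After op 3 (replace /h 29): {"h":29,"x":[24,13,48,73,97]}
After op 4 (add /x/4 34): {"h":29,"x":[24,13,48,73,34,97]}
After op 5 (add /x/0 22): {"h":29,"x":[22,24,13,48,73,34,97]}
After op 6 (replace /x/6 45): {"h":29,"x":[22,24,13,48,73,34,45]}
After op 7 (add /x/3 53): {"h":29,"x":[22,24,13,53,48,73,34,45]}
After op 8 (replace /x/0 64): {"h":29,"x":[64,24,13,53,48,73,34,45]}
After op 9 (remove /x/0): {"h":29,"x":[24,13,53,48,73,34,45]}
After op 10 (replace /x/5 20): {"h":29,"x":[24,13,53,48,73,20,45]}
After op 11 (add /x/3 29): {"h":29,"x":[24,13,53,29,48,73,20,45]}
After op 12 (add /x 75): {"h":29,"x":75}
After op 13 (replace /h 51): {"h":51,"x":75}
After op 14 (remove /x): {"h":51}
After op 15 (add /kjk 43): {"h":51,"kjk":43}
After op 16 (replace /h 87): {"h":87,"kjk":43}
After op 17 (add /ix 61): {"h":87,"ix":61,"kjk":43}
Size at the root: 3

Answer: 3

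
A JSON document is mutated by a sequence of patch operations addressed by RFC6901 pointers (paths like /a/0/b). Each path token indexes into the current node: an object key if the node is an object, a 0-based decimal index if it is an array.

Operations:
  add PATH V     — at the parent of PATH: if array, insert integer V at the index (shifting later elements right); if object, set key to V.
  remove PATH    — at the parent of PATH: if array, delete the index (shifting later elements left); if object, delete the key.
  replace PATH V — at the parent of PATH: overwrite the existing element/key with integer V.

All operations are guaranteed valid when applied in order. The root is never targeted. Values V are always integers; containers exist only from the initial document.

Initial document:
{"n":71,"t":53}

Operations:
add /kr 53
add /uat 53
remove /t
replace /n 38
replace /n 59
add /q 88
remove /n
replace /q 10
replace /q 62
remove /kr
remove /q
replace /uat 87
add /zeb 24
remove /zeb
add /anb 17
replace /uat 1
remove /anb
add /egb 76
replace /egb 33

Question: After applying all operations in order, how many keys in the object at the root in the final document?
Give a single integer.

After op 1 (add /kr 53): {"kr":53,"n":71,"t":53}
After op 2 (add /uat 53): {"kr":53,"n":71,"t":53,"uat":53}
After op 3 (remove /t): {"kr":53,"n":71,"uat":53}
After op 4 (replace /n 38): {"kr":53,"n":38,"uat":53}
After op 5 (replace /n 59): {"kr":53,"n":59,"uat":53}
After op 6 (add /q 88): {"kr":53,"n":59,"q":88,"uat":53}
After op 7 (remove /n): {"kr":53,"q":88,"uat":53}
After op 8 (replace /q 10): {"kr":53,"q":10,"uat":53}
After op 9 (replace /q 62): {"kr":53,"q":62,"uat":53}
After op 10 (remove /kr): {"q":62,"uat":53}
After op 11 (remove /q): {"uat":53}
After op 12 (replace /uat 87): {"uat":87}
After op 13 (add /zeb 24): {"uat":87,"zeb":24}
After op 14 (remove /zeb): {"uat":87}
After op 15 (add /anb 17): {"anb":17,"uat":87}
After op 16 (replace /uat 1): {"anb":17,"uat":1}
After op 17 (remove /anb): {"uat":1}
After op 18 (add /egb 76): {"egb":76,"uat":1}
After op 19 (replace /egb 33): {"egb":33,"uat":1}
Size at the root: 2

Answer: 2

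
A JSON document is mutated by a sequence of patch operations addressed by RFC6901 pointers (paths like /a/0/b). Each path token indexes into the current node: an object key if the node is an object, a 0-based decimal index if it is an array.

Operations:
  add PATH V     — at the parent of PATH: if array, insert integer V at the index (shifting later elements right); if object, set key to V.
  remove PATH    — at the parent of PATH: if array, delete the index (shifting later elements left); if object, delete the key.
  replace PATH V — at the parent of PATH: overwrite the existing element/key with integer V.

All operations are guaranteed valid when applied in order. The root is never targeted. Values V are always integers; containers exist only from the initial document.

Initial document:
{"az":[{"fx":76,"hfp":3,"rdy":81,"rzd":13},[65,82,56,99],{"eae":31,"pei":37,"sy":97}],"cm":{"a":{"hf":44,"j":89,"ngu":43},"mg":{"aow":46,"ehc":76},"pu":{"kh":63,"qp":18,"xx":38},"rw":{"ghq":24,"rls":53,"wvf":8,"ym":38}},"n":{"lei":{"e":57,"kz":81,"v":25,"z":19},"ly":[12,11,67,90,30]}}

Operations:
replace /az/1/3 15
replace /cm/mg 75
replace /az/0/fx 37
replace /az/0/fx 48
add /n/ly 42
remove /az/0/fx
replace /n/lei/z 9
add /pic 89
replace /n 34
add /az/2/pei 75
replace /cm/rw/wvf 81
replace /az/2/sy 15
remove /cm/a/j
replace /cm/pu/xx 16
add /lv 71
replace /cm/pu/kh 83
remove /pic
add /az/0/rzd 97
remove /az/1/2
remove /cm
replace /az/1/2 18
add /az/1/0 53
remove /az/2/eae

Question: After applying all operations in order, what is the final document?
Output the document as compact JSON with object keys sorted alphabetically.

After op 1 (replace /az/1/3 15): {"az":[{"fx":76,"hfp":3,"rdy":81,"rzd":13},[65,82,56,15],{"eae":31,"pei":37,"sy":97}],"cm":{"a":{"hf":44,"j":89,"ngu":43},"mg":{"aow":46,"ehc":76},"pu":{"kh":63,"qp":18,"xx":38},"rw":{"ghq":24,"rls":53,"wvf":8,"ym":38}},"n":{"lei":{"e":57,"kz":81,"v":25,"z":19},"ly":[12,11,67,90,30]}}
After op 2 (replace /cm/mg 75): {"az":[{"fx":76,"hfp":3,"rdy":81,"rzd":13},[65,82,56,15],{"eae":31,"pei":37,"sy":97}],"cm":{"a":{"hf":44,"j":89,"ngu":43},"mg":75,"pu":{"kh":63,"qp":18,"xx":38},"rw":{"ghq":24,"rls":53,"wvf":8,"ym":38}},"n":{"lei":{"e":57,"kz":81,"v":25,"z":19},"ly":[12,11,67,90,30]}}
After op 3 (replace /az/0/fx 37): {"az":[{"fx":37,"hfp":3,"rdy":81,"rzd":13},[65,82,56,15],{"eae":31,"pei":37,"sy":97}],"cm":{"a":{"hf":44,"j":89,"ngu":43},"mg":75,"pu":{"kh":63,"qp":18,"xx":38},"rw":{"ghq":24,"rls":53,"wvf":8,"ym":38}},"n":{"lei":{"e":57,"kz":81,"v":25,"z":19},"ly":[12,11,67,90,30]}}
After op 4 (replace /az/0/fx 48): {"az":[{"fx":48,"hfp":3,"rdy":81,"rzd":13},[65,82,56,15],{"eae":31,"pei":37,"sy":97}],"cm":{"a":{"hf":44,"j":89,"ngu":43},"mg":75,"pu":{"kh":63,"qp":18,"xx":38},"rw":{"ghq":24,"rls":53,"wvf":8,"ym":38}},"n":{"lei":{"e":57,"kz":81,"v":25,"z":19},"ly":[12,11,67,90,30]}}
After op 5 (add /n/ly 42): {"az":[{"fx":48,"hfp":3,"rdy":81,"rzd":13},[65,82,56,15],{"eae":31,"pei":37,"sy":97}],"cm":{"a":{"hf":44,"j":89,"ngu":43},"mg":75,"pu":{"kh":63,"qp":18,"xx":38},"rw":{"ghq":24,"rls":53,"wvf":8,"ym":38}},"n":{"lei":{"e":57,"kz":81,"v":25,"z":19},"ly":42}}
After op 6 (remove /az/0/fx): {"az":[{"hfp":3,"rdy":81,"rzd":13},[65,82,56,15],{"eae":31,"pei":37,"sy":97}],"cm":{"a":{"hf":44,"j":89,"ngu":43},"mg":75,"pu":{"kh":63,"qp":18,"xx":38},"rw":{"ghq":24,"rls":53,"wvf":8,"ym":38}},"n":{"lei":{"e":57,"kz":81,"v":25,"z":19},"ly":42}}
After op 7 (replace /n/lei/z 9): {"az":[{"hfp":3,"rdy":81,"rzd":13},[65,82,56,15],{"eae":31,"pei":37,"sy":97}],"cm":{"a":{"hf":44,"j":89,"ngu":43},"mg":75,"pu":{"kh":63,"qp":18,"xx":38},"rw":{"ghq":24,"rls":53,"wvf":8,"ym":38}},"n":{"lei":{"e":57,"kz":81,"v":25,"z":9},"ly":42}}
After op 8 (add /pic 89): {"az":[{"hfp":3,"rdy":81,"rzd":13},[65,82,56,15],{"eae":31,"pei":37,"sy":97}],"cm":{"a":{"hf":44,"j":89,"ngu":43},"mg":75,"pu":{"kh":63,"qp":18,"xx":38},"rw":{"ghq":24,"rls":53,"wvf":8,"ym":38}},"n":{"lei":{"e":57,"kz":81,"v":25,"z":9},"ly":42},"pic":89}
After op 9 (replace /n 34): {"az":[{"hfp":3,"rdy":81,"rzd":13},[65,82,56,15],{"eae":31,"pei":37,"sy":97}],"cm":{"a":{"hf":44,"j":89,"ngu":43},"mg":75,"pu":{"kh":63,"qp":18,"xx":38},"rw":{"ghq":24,"rls":53,"wvf":8,"ym":38}},"n":34,"pic":89}
After op 10 (add /az/2/pei 75): {"az":[{"hfp":3,"rdy":81,"rzd":13},[65,82,56,15],{"eae":31,"pei":75,"sy":97}],"cm":{"a":{"hf":44,"j":89,"ngu":43},"mg":75,"pu":{"kh":63,"qp":18,"xx":38},"rw":{"ghq":24,"rls":53,"wvf":8,"ym":38}},"n":34,"pic":89}
After op 11 (replace /cm/rw/wvf 81): {"az":[{"hfp":3,"rdy":81,"rzd":13},[65,82,56,15],{"eae":31,"pei":75,"sy":97}],"cm":{"a":{"hf":44,"j":89,"ngu":43},"mg":75,"pu":{"kh":63,"qp":18,"xx":38},"rw":{"ghq":24,"rls":53,"wvf":81,"ym":38}},"n":34,"pic":89}
After op 12 (replace /az/2/sy 15): {"az":[{"hfp":3,"rdy":81,"rzd":13},[65,82,56,15],{"eae":31,"pei":75,"sy":15}],"cm":{"a":{"hf":44,"j":89,"ngu":43},"mg":75,"pu":{"kh":63,"qp":18,"xx":38},"rw":{"ghq":24,"rls":53,"wvf":81,"ym":38}},"n":34,"pic":89}
After op 13 (remove /cm/a/j): {"az":[{"hfp":3,"rdy":81,"rzd":13},[65,82,56,15],{"eae":31,"pei":75,"sy":15}],"cm":{"a":{"hf":44,"ngu":43},"mg":75,"pu":{"kh":63,"qp":18,"xx":38},"rw":{"ghq":24,"rls":53,"wvf":81,"ym":38}},"n":34,"pic":89}
After op 14 (replace /cm/pu/xx 16): {"az":[{"hfp":3,"rdy":81,"rzd":13},[65,82,56,15],{"eae":31,"pei":75,"sy":15}],"cm":{"a":{"hf":44,"ngu":43},"mg":75,"pu":{"kh":63,"qp":18,"xx":16},"rw":{"ghq":24,"rls":53,"wvf":81,"ym":38}},"n":34,"pic":89}
After op 15 (add /lv 71): {"az":[{"hfp":3,"rdy":81,"rzd":13},[65,82,56,15],{"eae":31,"pei":75,"sy":15}],"cm":{"a":{"hf":44,"ngu":43},"mg":75,"pu":{"kh":63,"qp":18,"xx":16},"rw":{"ghq":24,"rls":53,"wvf":81,"ym":38}},"lv":71,"n":34,"pic":89}
After op 16 (replace /cm/pu/kh 83): {"az":[{"hfp":3,"rdy":81,"rzd":13},[65,82,56,15],{"eae":31,"pei":75,"sy":15}],"cm":{"a":{"hf":44,"ngu":43},"mg":75,"pu":{"kh":83,"qp":18,"xx":16},"rw":{"ghq":24,"rls":53,"wvf":81,"ym":38}},"lv":71,"n":34,"pic":89}
After op 17 (remove /pic): {"az":[{"hfp":3,"rdy":81,"rzd":13},[65,82,56,15],{"eae":31,"pei":75,"sy":15}],"cm":{"a":{"hf":44,"ngu":43},"mg":75,"pu":{"kh":83,"qp":18,"xx":16},"rw":{"ghq":24,"rls":53,"wvf":81,"ym":38}},"lv":71,"n":34}
After op 18 (add /az/0/rzd 97): {"az":[{"hfp":3,"rdy":81,"rzd":97},[65,82,56,15],{"eae":31,"pei":75,"sy":15}],"cm":{"a":{"hf":44,"ngu":43},"mg":75,"pu":{"kh":83,"qp":18,"xx":16},"rw":{"ghq":24,"rls":53,"wvf":81,"ym":38}},"lv":71,"n":34}
After op 19 (remove /az/1/2): {"az":[{"hfp":3,"rdy":81,"rzd":97},[65,82,15],{"eae":31,"pei":75,"sy":15}],"cm":{"a":{"hf":44,"ngu":43},"mg":75,"pu":{"kh":83,"qp":18,"xx":16},"rw":{"ghq":24,"rls":53,"wvf":81,"ym":38}},"lv":71,"n":34}
After op 20 (remove /cm): {"az":[{"hfp":3,"rdy":81,"rzd":97},[65,82,15],{"eae":31,"pei":75,"sy":15}],"lv":71,"n":34}
After op 21 (replace /az/1/2 18): {"az":[{"hfp":3,"rdy":81,"rzd":97},[65,82,18],{"eae":31,"pei":75,"sy":15}],"lv":71,"n":34}
After op 22 (add /az/1/0 53): {"az":[{"hfp":3,"rdy":81,"rzd":97},[53,65,82,18],{"eae":31,"pei":75,"sy":15}],"lv":71,"n":34}
After op 23 (remove /az/2/eae): {"az":[{"hfp":3,"rdy":81,"rzd":97},[53,65,82,18],{"pei":75,"sy":15}],"lv":71,"n":34}

Answer: {"az":[{"hfp":3,"rdy":81,"rzd":97},[53,65,82,18],{"pei":75,"sy":15}],"lv":71,"n":34}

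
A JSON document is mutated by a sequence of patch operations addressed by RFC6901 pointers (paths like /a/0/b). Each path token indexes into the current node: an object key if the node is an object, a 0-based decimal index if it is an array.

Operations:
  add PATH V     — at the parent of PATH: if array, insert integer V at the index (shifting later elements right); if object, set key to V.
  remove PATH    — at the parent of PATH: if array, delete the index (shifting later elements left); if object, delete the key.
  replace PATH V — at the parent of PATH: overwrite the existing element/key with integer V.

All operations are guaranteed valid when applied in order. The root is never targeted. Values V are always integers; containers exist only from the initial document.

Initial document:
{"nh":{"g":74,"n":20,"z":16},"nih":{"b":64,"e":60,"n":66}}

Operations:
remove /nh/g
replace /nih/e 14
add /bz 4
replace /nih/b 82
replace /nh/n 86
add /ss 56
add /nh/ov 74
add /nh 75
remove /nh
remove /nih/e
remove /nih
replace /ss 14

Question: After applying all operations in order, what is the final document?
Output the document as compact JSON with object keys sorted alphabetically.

Answer: {"bz":4,"ss":14}

Derivation:
After op 1 (remove /nh/g): {"nh":{"n":20,"z":16},"nih":{"b":64,"e":60,"n":66}}
After op 2 (replace /nih/e 14): {"nh":{"n":20,"z":16},"nih":{"b":64,"e":14,"n":66}}
After op 3 (add /bz 4): {"bz":4,"nh":{"n":20,"z":16},"nih":{"b":64,"e":14,"n":66}}
After op 4 (replace /nih/b 82): {"bz":4,"nh":{"n":20,"z":16},"nih":{"b":82,"e":14,"n":66}}
After op 5 (replace /nh/n 86): {"bz":4,"nh":{"n":86,"z":16},"nih":{"b":82,"e":14,"n":66}}
After op 6 (add /ss 56): {"bz":4,"nh":{"n":86,"z":16},"nih":{"b":82,"e":14,"n":66},"ss":56}
After op 7 (add /nh/ov 74): {"bz":4,"nh":{"n":86,"ov":74,"z":16},"nih":{"b":82,"e":14,"n":66},"ss":56}
After op 8 (add /nh 75): {"bz":4,"nh":75,"nih":{"b":82,"e":14,"n":66},"ss":56}
After op 9 (remove /nh): {"bz":4,"nih":{"b":82,"e":14,"n":66},"ss":56}
After op 10 (remove /nih/e): {"bz":4,"nih":{"b":82,"n":66},"ss":56}
After op 11 (remove /nih): {"bz":4,"ss":56}
After op 12 (replace /ss 14): {"bz":4,"ss":14}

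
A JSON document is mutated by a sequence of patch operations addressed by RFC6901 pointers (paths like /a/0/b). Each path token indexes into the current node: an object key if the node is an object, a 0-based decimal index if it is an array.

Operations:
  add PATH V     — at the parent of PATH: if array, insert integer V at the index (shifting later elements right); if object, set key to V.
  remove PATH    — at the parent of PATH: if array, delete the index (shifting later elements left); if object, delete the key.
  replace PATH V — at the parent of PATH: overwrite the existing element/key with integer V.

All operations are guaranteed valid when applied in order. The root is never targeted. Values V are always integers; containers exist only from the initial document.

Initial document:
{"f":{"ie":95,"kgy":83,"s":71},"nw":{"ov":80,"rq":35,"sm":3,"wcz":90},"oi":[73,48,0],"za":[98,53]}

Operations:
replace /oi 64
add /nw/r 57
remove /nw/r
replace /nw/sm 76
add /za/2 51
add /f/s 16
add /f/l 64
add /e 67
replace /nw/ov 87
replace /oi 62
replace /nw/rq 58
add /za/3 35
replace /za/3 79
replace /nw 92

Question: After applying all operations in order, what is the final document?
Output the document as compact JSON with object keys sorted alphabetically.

After op 1 (replace /oi 64): {"f":{"ie":95,"kgy":83,"s":71},"nw":{"ov":80,"rq":35,"sm":3,"wcz":90},"oi":64,"za":[98,53]}
After op 2 (add /nw/r 57): {"f":{"ie":95,"kgy":83,"s":71},"nw":{"ov":80,"r":57,"rq":35,"sm":3,"wcz":90},"oi":64,"za":[98,53]}
After op 3 (remove /nw/r): {"f":{"ie":95,"kgy":83,"s":71},"nw":{"ov":80,"rq":35,"sm":3,"wcz":90},"oi":64,"za":[98,53]}
After op 4 (replace /nw/sm 76): {"f":{"ie":95,"kgy":83,"s":71},"nw":{"ov":80,"rq":35,"sm":76,"wcz":90},"oi":64,"za":[98,53]}
After op 5 (add /za/2 51): {"f":{"ie":95,"kgy":83,"s":71},"nw":{"ov":80,"rq":35,"sm":76,"wcz":90},"oi":64,"za":[98,53,51]}
After op 6 (add /f/s 16): {"f":{"ie":95,"kgy":83,"s":16},"nw":{"ov":80,"rq":35,"sm":76,"wcz":90},"oi":64,"za":[98,53,51]}
After op 7 (add /f/l 64): {"f":{"ie":95,"kgy":83,"l":64,"s":16},"nw":{"ov":80,"rq":35,"sm":76,"wcz":90},"oi":64,"za":[98,53,51]}
After op 8 (add /e 67): {"e":67,"f":{"ie":95,"kgy":83,"l":64,"s":16},"nw":{"ov":80,"rq":35,"sm":76,"wcz":90},"oi":64,"za":[98,53,51]}
After op 9 (replace /nw/ov 87): {"e":67,"f":{"ie":95,"kgy":83,"l":64,"s":16},"nw":{"ov":87,"rq":35,"sm":76,"wcz":90},"oi":64,"za":[98,53,51]}
After op 10 (replace /oi 62): {"e":67,"f":{"ie":95,"kgy":83,"l":64,"s":16},"nw":{"ov":87,"rq":35,"sm":76,"wcz":90},"oi":62,"za":[98,53,51]}
After op 11 (replace /nw/rq 58): {"e":67,"f":{"ie":95,"kgy":83,"l":64,"s":16},"nw":{"ov":87,"rq":58,"sm":76,"wcz":90},"oi":62,"za":[98,53,51]}
After op 12 (add /za/3 35): {"e":67,"f":{"ie":95,"kgy":83,"l":64,"s":16},"nw":{"ov":87,"rq":58,"sm":76,"wcz":90},"oi":62,"za":[98,53,51,35]}
After op 13 (replace /za/3 79): {"e":67,"f":{"ie":95,"kgy":83,"l":64,"s":16},"nw":{"ov":87,"rq":58,"sm":76,"wcz":90},"oi":62,"za":[98,53,51,79]}
After op 14 (replace /nw 92): {"e":67,"f":{"ie":95,"kgy":83,"l":64,"s":16},"nw":92,"oi":62,"za":[98,53,51,79]}

Answer: {"e":67,"f":{"ie":95,"kgy":83,"l":64,"s":16},"nw":92,"oi":62,"za":[98,53,51,79]}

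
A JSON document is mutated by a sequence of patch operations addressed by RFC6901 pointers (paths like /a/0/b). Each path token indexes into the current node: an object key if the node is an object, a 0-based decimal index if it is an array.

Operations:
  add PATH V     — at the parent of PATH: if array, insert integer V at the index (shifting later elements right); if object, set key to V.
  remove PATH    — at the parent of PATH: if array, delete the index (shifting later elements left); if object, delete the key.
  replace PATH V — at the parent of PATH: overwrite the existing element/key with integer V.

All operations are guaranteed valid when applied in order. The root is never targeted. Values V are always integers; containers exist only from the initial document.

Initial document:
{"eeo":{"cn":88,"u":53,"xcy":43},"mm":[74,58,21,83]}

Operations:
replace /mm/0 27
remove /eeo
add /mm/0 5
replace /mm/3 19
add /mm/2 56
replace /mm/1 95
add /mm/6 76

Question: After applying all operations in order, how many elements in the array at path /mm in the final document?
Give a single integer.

After op 1 (replace /mm/0 27): {"eeo":{"cn":88,"u":53,"xcy":43},"mm":[27,58,21,83]}
After op 2 (remove /eeo): {"mm":[27,58,21,83]}
After op 3 (add /mm/0 5): {"mm":[5,27,58,21,83]}
After op 4 (replace /mm/3 19): {"mm":[5,27,58,19,83]}
After op 5 (add /mm/2 56): {"mm":[5,27,56,58,19,83]}
After op 6 (replace /mm/1 95): {"mm":[5,95,56,58,19,83]}
After op 7 (add /mm/6 76): {"mm":[5,95,56,58,19,83,76]}
Size at path /mm: 7

Answer: 7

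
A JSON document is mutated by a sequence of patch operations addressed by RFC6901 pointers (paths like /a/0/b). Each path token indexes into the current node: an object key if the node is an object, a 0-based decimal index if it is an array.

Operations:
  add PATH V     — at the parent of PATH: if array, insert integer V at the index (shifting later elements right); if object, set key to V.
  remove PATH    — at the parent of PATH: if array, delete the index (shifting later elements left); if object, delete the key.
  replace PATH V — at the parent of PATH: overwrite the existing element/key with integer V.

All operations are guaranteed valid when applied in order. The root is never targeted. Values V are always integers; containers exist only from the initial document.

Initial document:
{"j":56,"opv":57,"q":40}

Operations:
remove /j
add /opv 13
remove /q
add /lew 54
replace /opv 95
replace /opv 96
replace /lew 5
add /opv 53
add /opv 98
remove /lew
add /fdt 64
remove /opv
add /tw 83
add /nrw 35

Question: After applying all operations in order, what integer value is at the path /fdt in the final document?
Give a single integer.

After op 1 (remove /j): {"opv":57,"q":40}
After op 2 (add /opv 13): {"opv":13,"q":40}
After op 3 (remove /q): {"opv":13}
After op 4 (add /lew 54): {"lew":54,"opv":13}
After op 5 (replace /opv 95): {"lew":54,"opv":95}
After op 6 (replace /opv 96): {"lew":54,"opv":96}
After op 7 (replace /lew 5): {"lew":5,"opv":96}
After op 8 (add /opv 53): {"lew":5,"opv":53}
After op 9 (add /opv 98): {"lew":5,"opv":98}
After op 10 (remove /lew): {"opv":98}
After op 11 (add /fdt 64): {"fdt":64,"opv":98}
After op 12 (remove /opv): {"fdt":64}
After op 13 (add /tw 83): {"fdt":64,"tw":83}
After op 14 (add /nrw 35): {"fdt":64,"nrw":35,"tw":83}
Value at /fdt: 64

Answer: 64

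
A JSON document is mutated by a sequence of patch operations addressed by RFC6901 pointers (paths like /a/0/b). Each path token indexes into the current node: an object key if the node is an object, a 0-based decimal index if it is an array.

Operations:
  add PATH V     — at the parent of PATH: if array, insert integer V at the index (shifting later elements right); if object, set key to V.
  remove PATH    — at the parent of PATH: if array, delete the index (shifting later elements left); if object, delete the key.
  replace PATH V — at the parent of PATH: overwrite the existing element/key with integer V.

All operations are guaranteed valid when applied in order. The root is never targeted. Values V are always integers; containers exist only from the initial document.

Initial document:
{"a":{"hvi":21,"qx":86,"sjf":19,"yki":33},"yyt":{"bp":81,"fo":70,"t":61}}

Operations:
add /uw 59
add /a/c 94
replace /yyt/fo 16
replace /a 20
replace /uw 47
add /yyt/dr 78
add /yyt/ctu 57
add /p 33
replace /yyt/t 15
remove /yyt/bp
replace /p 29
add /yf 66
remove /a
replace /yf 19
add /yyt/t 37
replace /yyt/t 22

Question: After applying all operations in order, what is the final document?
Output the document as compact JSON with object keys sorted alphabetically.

After op 1 (add /uw 59): {"a":{"hvi":21,"qx":86,"sjf":19,"yki":33},"uw":59,"yyt":{"bp":81,"fo":70,"t":61}}
After op 2 (add /a/c 94): {"a":{"c":94,"hvi":21,"qx":86,"sjf":19,"yki":33},"uw":59,"yyt":{"bp":81,"fo":70,"t":61}}
After op 3 (replace /yyt/fo 16): {"a":{"c":94,"hvi":21,"qx":86,"sjf":19,"yki":33},"uw":59,"yyt":{"bp":81,"fo":16,"t":61}}
After op 4 (replace /a 20): {"a":20,"uw":59,"yyt":{"bp":81,"fo":16,"t":61}}
After op 5 (replace /uw 47): {"a":20,"uw":47,"yyt":{"bp":81,"fo":16,"t":61}}
After op 6 (add /yyt/dr 78): {"a":20,"uw":47,"yyt":{"bp":81,"dr":78,"fo":16,"t":61}}
After op 7 (add /yyt/ctu 57): {"a":20,"uw":47,"yyt":{"bp":81,"ctu":57,"dr":78,"fo":16,"t":61}}
After op 8 (add /p 33): {"a":20,"p":33,"uw":47,"yyt":{"bp":81,"ctu":57,"dr":78,"fo":16,"t":61}}
After op 9 (replace /yyt/t 15): {"a":20,"p":33,"uw":47,"yyt":{"bp":81,"ctu":57,"dr":78,"fo":16,"t":15}}
After op 10 (remove /yyt/bp): {"a":20,"p":33,"uw":47,"yyt":{"ctu":57,"dr":78,"fo":16,"t":15}}
After op 11 (replace /p 29): {"a":20,"p":29,"uw":47,"yyt":{"ctu":57,"dr":78,"fo":16,"t":15}}
After op 12 (add /yf 66): {"a":20,"p":29,"uw":47,"yf":66,"yyt":{"ctu":57,"dr":78,"fo":16,"t":15}}
After op 13 (remove /a): {"p":29,"uw":47,"yf":66,"yyt":{"ctu":57,"dr":78,"fo":16,"t":15}}
After op 14 (replace /yf 19): {"p":29,"uw":47,"yf":19,"yyt":{"ctu":57,"dr":78,"fo":16,"t":15}}
After op 15 (add /yyt/t 37): {"p":29,"uw":47,"yf":19,"yyt":{"ctu":57,"dr":78,"fo":16,"t":37}}
After op 16 (replace /yyt/t 22): {"p":29,"uw":47,"yf":19,"yyt":{"ctu":57,"dr":78,"fo":16,"t":22}}

Answer: {"p":29,"uw":47,"yf":19,"yyt":{"ctu":57,"dr":78,"fo":16,"t":22}}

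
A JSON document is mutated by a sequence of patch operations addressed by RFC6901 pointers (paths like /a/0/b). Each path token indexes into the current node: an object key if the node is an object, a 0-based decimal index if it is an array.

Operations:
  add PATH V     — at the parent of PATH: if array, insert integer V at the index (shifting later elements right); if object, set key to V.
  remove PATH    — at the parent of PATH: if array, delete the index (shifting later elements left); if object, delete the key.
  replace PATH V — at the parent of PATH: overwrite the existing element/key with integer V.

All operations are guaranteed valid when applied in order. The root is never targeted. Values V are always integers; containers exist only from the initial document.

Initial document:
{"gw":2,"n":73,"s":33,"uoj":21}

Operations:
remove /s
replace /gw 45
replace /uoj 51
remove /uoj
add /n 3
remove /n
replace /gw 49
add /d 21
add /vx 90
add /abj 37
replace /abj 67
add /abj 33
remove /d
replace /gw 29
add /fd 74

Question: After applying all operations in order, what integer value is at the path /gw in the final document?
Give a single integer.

After op 1 (remove /s): {"gw":2,"n":73,"uoj":21}
After op 2 (replace /gw 45): {"gw":45,"n":73,"uoj":21}
After op 3 (replace /uoj 51): {"gw":45,"n":73,"uoj":51}
After op 4 (remove /uoj): {"gw":45,"n":73}
After op 5 (add /n 3): {"gw":45,"n":3}
After op 6 (remove /n): {"gw":45}
After op 7 (replace /gw 49): {"gw":49}
After op 8 (add /d 21): {"d":21,"gw":49}
After op 9 (add /vx 90): {"d":21,"gw":49,"vx":90}
After op 10 (add /abj 37): {"abj":37,"d":21,"gw":49,"vx":90}
After op 11 (replace /abj 67): {"abj":67,"d":21,"gw":49,"vx":90}
After op 12 (add /abj 33): {"abj":33,"d":21,"gw":49,"vx":90}
After op 13 (remove /d): {"abj":33,"gw":49,"vx":90}
After op 14 (replace /gw 29): {"abj":33,"gw":29,"vx":90}
After op 15 (add /fd 74): {"abj":33,"fd":74,"gw":29,"vx":90}
Value at /gw: 29

Answer: 29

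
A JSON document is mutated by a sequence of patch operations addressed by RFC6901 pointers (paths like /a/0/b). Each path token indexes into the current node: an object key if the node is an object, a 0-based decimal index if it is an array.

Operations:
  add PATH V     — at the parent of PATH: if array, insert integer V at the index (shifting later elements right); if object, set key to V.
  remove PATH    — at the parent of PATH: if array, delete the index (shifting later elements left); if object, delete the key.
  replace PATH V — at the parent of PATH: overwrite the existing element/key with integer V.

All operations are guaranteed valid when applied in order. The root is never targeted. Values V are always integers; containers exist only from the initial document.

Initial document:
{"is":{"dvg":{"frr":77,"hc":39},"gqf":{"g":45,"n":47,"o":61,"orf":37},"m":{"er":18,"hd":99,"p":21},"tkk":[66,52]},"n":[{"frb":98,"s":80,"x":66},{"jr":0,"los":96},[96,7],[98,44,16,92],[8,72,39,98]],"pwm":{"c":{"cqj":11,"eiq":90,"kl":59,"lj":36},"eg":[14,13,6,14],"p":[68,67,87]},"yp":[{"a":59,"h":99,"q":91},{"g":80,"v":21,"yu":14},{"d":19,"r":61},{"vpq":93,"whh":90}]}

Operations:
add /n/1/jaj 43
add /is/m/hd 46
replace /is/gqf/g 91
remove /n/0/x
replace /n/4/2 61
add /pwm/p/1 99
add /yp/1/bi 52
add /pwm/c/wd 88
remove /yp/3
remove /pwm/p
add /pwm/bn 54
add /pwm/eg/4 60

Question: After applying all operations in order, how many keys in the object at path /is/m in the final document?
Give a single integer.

After op 1 (add /n/1/jaj 43): {"is":{"dvg":{"frr":77,"hc":39},"gqf":{"g":45,"n":47,"o":61,"orf":37},"m":{"er":18,"hd":99,"p":21},"tkk":[66,52]},"n":[{"frb":98,"s":80,"x":66},{"jaj":43,"jr":0,"los":96},[96,7],[98,44,16,92],[8,72,39,98]],"pwm":{"c":{"cqj":11,"eiq":90,"kl":59,"lj":36},"eg":[14,13,6,14],"p":[68,67,87]},"yp":[{"a":59,"h":99,"q":91},{"g":80,"v":21,"yu":14},{"d":19,"r":61},{"vpq":93,"whh":90}]}
After op 2 (add /is/m/hd 46): {"is":{"dvg":{"frr":77,"hc":39},"gqf":{"g":45,"n":47,"o":61,"orf":37},"m":{"er":18,"hd":46,"p":21},"tkk":[66,52]},"n":[{"frb":98,"s":80,"x":66},{"jaj":43,"jr":0,"los":96},[96,7],[98,44,16,92],[8,72,39,98]],"pwm":{"c":{"cqj":11,"eiq":90,"kl":59,"lj":36},"eg":[14,13,6,14],"p":[68,67,87]},"yp":[{"a":59,"h":99,"q":91},{"g":80,"v":21,"yu":14},{"d":19,"r":61},{"vpq":93,"whh":90}]}
After op 3 (replace /is/gqf/g 91): {"is":{"dvg":{"frr":77,"hc":39},"gqf":{"g":91,"n":47,"o":61,"orf":37},"m":{"er":18,"hd":46,"p":21},"tkk":[66,52]},"n":[{"frb":98,"s":80,"x":66},{"jaj":43,"jr":0,"los":96},[96,7],[98,44,16,92],[8,72,39,98]],"pwm":{"c":{"cqj":11,"eiq":90,"kl":59,"lj":36},"eg":[14,13,6,14],"p":[68,67,87]},"yp":[{"a":59,"h":99,"q":91},{"g":80,"v":21,"yu":14},{"d":19,"r":61},{"vpq":93,"whh":90}]}
After op 4 (remove /n/0/x): {"is":{"dvg":{"frr":77,"hc":39},"gqf":{"g":91,"n":47,"o":61,"orf":37},"m":{"er":18,"hd":46,"p":21},"tkk":[66,52]},"n":[{"frb":98,"s":80},{"jaj":43,"jr":0,"los":96},[96,7],[98,44,16,92],[8,72,39,98]],"pwm":{"c":{"cqj":11,"eiq":90,"kl":59,"lj":36},"eg":[14,13,6,14],"p":[68,67,87]},"yp":[{"a":59,"h":99,"q":91},{"g":80,"v":21,"yu":14},{"d":19,"r":61},{"vpq":93,"whh":90}]}
After op 5 (replace /n/4/2 61): {"is":{"dvg":{"frr":77,"hc":39},"gqf":{"g":91,"n":47,"o":61,"orf":37},"m":{"er":18,"hd":46,"p":21},"tkk":[66,52]},"n":[{"frb":98,"s":80},{"jaj":43,"jr":0,"los":96},[96,7],[98,44,16,92],[8,72,61,98]],"pwm":{"c":{"cqj":11,"eiq":90,"kl":59,"lj":36},"eg":[14,13,6,14],"p":[68,67,87]},"yp":[{"a":59,"h":99,"q":91},{"g":80,"v":21,"yu":14},{"d":19,"r":61},{"vpq":93,"whh":90}]}
After op 6 (add /pwm/p/1 99): {"is":{"dvg":{"frr":77,"hc":39},"gqf":{"g":91,"n":47,"o":61,"orf":37},"m":{"er":18,"hd":46,"p":21},"tkk":[66,52]},"n":[{"frb":98,"s":80},{"jaj":43,"jr":0,"los":96},[96,7],[98,44,16,92],[8,72,61,98]],"pwm":{"c":{"cqj":11,"eiq":90,"kl":59,"lj":36},"eg":[14,13,6,14],"p":[68,99,67,87]},"yp":[{"a":59,"h":99,"q":91},{"g":80,"v":21,"yu":14},{"d":19,"r":61},{"vpq":93,"whh":90}]}
After op 7 (add /yp/1/bi 52): {"is":{"dvg":{"frr":77,"hc":39},"gqf":{"g":91,"n":47,"o":61,"orf":37},"m":{"er":18,"hd":46,"p":21},"tkk":[66,52]},"n":[{"frb":98,"s":80},{"jaj":43,"jr":0,"los":96},[96,7],[98,44,16,92],[8,72,61,98]],"pwm":{"c":{"cqj":11,"eiq":90,"kl":59,"lj":36},"eg":[14,13,6,14],"p":[68,99,67,87]},"yp":[{"a":59,"h":99,"q":91},{"bi":52,"g":80,"v":21,"yu":14},{"d":19,"r":61},{"vpq":93,"whh":90}]}
After op 8 (add /pwm/c/wd 88): {"is":{"dvg":{"frr":77,"hc":39},"gqf":{"g":91,"n":47,"o":61,"orf":37},"m":{"er":18,"hd":46,"p":21},"tkk":[66,52]},"n":[{"frb":98,"s":80},{"jaj":43,"jr":0,"los":96},[96,7],[98,44,16,92],[8,72,61,98]],"pwm":{"c":{"cqj":11,"eiq":90,"kl":59,"lj":36,"wd":88},"eg":[14,13,6,14],"p":[68,99,67,87]},"yp":[{"a":59,"h":99,"q":91},{"bi":52,"g":80,"v":21,"yu":14},{"d":19,"r":61},{"vpq":93,"whh":90}]}
After op 9 (remove /yp/3): {"is":{"dvg":{"frr":77,"hc":39},"gqf":{"g":91,"n":47,"o":61,"orf":37},"m":{"er":18,"hd":46,"p":21},"tkk":[66,52]},"n":[{"frb":98,"s":80},{"jaj":43,"jr":0,"los":96},[96,7],[98,44,16,92],[8,72,61,98]],"pwm":{"c":{"cqj":11,"eiq":90,"kl":59,"lj":36,"wd":88},"eg":[14,13,6,14],"p":[68,99,67,87]},"yp":[{"a":59,"h":99,"q":91},{"bi":52,"g":80,"v":21,"yu":14},{"d":19,"r":61}]}
After op 10 (remove /pwm/p): {"is":{"dvg":{"frr":77,"hc":39},"gqf":{"g":91,"n":47,"o":61,"orf":37},"m":{"er":18,"hd":46,"p":21},"tkk":[66,52]},"n":[{"frb":98,"s":80},{"jaj":43,"jr":0,"los":96},[96,7],[98,44,16,92],[8,72,61,98]],"pwm":{"c":{"cqj":11,"eiq":90,"kl":59,"lj":36,"wd":88},"eg":[14,13,6,14]},"yp":[{"a":59,"h":99,"q":91},{"bi":52,"g":80,"v":21,"yu":14},{"d":19,"r":61}]}
After op 11 (add /pwm/bn 54): {"is":{"dvg":{"frr":77,"hc":39},"gqf":{"g":91,"n":47,"o":61,"orf":37},"m":{"er":18,"hd":46,"p":21},"tkk":[66,52]},"n":[{"frb":98,"s":80},{"jaj":43,"jr":0,"los":96},[96,7],[98,44,16,92],[8,72,61,98]],"pwm":{"bn":54,"c":{"cqj":11,"eiq":90,"kl":59,"lj":36,"wd":88},"eg":[14,13,6,14]},"yp":[{"a":59,"h":99,"q":91},{"bi":52,"g":80,"v":21,"yu":14},{"d":19,"r":61}]}
After op 12 (add /pwm/eg/4 60): {"is":{"dvg":{"frr":77,"hc":39},"gqf":{"g":91,"n":47,"o":61,"orf":37},"m":{"er":18,"hd":46,"p":21},"tkk":[66,52]},"n":[{"frb":98,"s":80},{"jaj":43,"jr":0,"los":96},[96,7],[98,44,16,92],[8,72,61,98]],"pwm":{"bn":54,"c":{"cqj":11,"eiq":90,"kl":59,"lj":36,"wd":88},"eg":[14,13,6,14,60]},"yp":[{"a":59,"h":99,"q":91},{"bi":52,"g":80,"v":21,"yu":14},{"d":19,"r":61}]}
Size at path /is/m: 3

Answer: 3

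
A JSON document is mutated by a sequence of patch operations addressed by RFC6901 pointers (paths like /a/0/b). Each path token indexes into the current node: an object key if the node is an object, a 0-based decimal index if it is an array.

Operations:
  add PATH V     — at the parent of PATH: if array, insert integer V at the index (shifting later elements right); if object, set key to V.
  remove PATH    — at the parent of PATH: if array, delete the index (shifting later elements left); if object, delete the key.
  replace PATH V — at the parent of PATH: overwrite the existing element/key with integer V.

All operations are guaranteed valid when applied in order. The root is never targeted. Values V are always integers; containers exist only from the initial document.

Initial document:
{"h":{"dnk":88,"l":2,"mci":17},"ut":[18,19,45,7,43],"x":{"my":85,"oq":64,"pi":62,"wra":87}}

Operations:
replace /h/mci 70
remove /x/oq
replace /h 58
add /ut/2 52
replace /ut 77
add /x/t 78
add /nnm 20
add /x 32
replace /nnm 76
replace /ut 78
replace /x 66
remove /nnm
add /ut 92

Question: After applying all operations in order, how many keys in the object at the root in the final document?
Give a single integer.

After op 1 (replace /h/mci 70): {"h":{"dnk":88,"l":2,"mci":70},"ut":[18,19,45,7,43],"x":{"my":85,"oq":64,"pi":62,"wra":87}}
After op 2 (remove /x/oq): {"h":{"dnk":88,"l":2,"mci":70},"ut":[18,19,45,7,43],"x":{"my":85,"pi":62,"wra":87}}
After op 3 (replace /h 58): {"h":58,"ut":[18,19,45,7,43],"x":{"my":85,"pi":62,"wra":87}}
After op 4 (add /ut/2 52): {"h":58,"ut":[18,19,52,45,7,43],"x":{"my":85,"pi":62,"wra":87}}
After op 5 (replace /ut 77): {"h":58,"ut":77,"x":{"my":85,"pi":62,"wra":87}}
After op 6 (add /x/t 78): {"h":58,"ut":77,"x":{"my":85,"pi":62,"t":78,"wra":87}}
After op 7 (add /nnm 20): {"h":58,"nnm":20,"ut":77,"x":{"my":85,"pi":62,"t":78,"wra":87}}
After op 8 (add /x 32): {"h":58,"nnm":20,"ut":77,"x":32}
After op 9 (replace /nnm 76): {"h":58,"nnm":76,"ut":77,"x":32}
After op 10 (replace /ut 78): {"h":58,"nnm":76,"ut":78,"x":32}
After op 11 (replace /x 66): {"h":58,"nnm":76,"ut":78,"x":66}
After op 12 (remove /nnm): {"h":58,"ut":78,"x":66}
After op 13 (add /ut 92): {"h":58,"ut":92,"x":66}
Size at the root: 3

Answer: 3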